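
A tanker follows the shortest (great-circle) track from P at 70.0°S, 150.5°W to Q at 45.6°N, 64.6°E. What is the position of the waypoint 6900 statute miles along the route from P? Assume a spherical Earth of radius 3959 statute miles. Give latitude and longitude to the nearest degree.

Write both endpoints as unit vectors p₁, p₂ with components (cos φ cos λ, cos φ sin λ, sin φ).
The central angle between the endpoints is δ = arccos(p₁·p₂) ≈ 2.620 rad (150.1°). The total great-circle distance is δ·R ≈ 2.620 × 3959 ≈ 10374 mi, so the target fraction is f = 6900/10374 ≈ 0.665.
Interpolate at f ≈ 0.665 with slerp weights a = sin((1−f)δ)/sin δ ≈ 1.544, b = sin(fδ)/sin δ ≈ 1.978.
p = a·p₁ + b·p₂ ≈ (0.134, 0.990, -0.038); φ = arcsin(p_z) ≈ -2.16°, λ = atan2(p_y, p_x) ≈ 82.29°.

≈ 2°S, 82°E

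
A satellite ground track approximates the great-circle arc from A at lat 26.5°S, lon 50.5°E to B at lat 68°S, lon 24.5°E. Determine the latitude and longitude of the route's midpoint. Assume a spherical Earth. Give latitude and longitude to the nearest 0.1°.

≈ lat 47.9°S, lon 42.9°E

Convert each endpoint to a unit vector on the sphere (x = cos φ cos λ, y = cos φ sin λ, z = sin φ).
The central angle between the endpoints is δ = arccos(p₁·p₂) ≈ 0.774 rad (44.4°).
Interpolate at f = 1/2 with slerp weights a = sin((1−f)δ)/sin δ ≈ 0.540, b = sin(fδ)/sin δ ≈ 0.540.
p = a·p₁ + b·p₂ ≈ (0.491, 0.457, -0.742); φ = arcsin(p_z) ≈ -47.86°, λ = atan2(p_y, p_x) ≈ 42.91°.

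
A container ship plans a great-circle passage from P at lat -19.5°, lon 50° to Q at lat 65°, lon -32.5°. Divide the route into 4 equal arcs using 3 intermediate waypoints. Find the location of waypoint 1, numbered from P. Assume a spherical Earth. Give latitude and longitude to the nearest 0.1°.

From cos δ = sin φ₁ sin φ₂ + cos φ₁ cos φ₂ cos Δλ, the central angle is δ ≈ 1.824 rad (104.5°).
Interpolate at f = 1/4 with slerp weights a = sin((1−f)δ)/sin δ ≈ 1.012, b = sin(fδ)/sin δ ≈ 0.455.
p = a·p₁ + b·p₂ ≈ (0.775, 0.627, 0.075); φ = arcsin(p_z) ≈ 4.27°, λ = atan2(p_y, p_x) ≈ 38.98°.

≈ lat 4.3°, lon 39.0°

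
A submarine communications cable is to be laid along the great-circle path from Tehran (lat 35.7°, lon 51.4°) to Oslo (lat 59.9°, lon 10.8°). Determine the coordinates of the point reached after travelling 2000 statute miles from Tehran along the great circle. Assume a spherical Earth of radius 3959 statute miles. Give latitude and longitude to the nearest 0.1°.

From cos δ = sin φ₁ sin φ₂ + cos φ₁ cos φ₂ cos Δλ, the central angle is δ ≈ 0.620 rad (35.5°). The total great-circle distance is δ·R ≈ 0.620 × 3959 ≈ 2453 mi, so the target fraction is f = 2000/2453 ≈ 0.815.
Interpolate at f ≈ 0.815 with slerp weights a = sin((1−f)δ)/sin δ ≈ 0.197, b = sin(fδ)/sin δ ≈ 0.833.
p = a·p₁ + b·p₂ ≈ (0.510, 0.203, 0.836); φ = arcsin(p_z) ≈ 56.69°, λ = atan2(p_y, p_x) ≈ 21.71°.

≈ lat 56.7°, lon 21.7°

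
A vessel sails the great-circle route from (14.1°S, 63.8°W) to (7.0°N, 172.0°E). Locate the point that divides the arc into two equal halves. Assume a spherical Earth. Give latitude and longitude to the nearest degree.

≈ (8°S, 127°W)

Write both endpoints as unit vectors p₁, p₂ with components (cos φ cos λ, cos φ sin λ, sin φ).
The central angle between the endpoints is δ = arccos(p₁·p₂) ≈ 2.178 rad (124.8°).
Interpolate at f = 1/2 with slerp weights a = sin((1−f)δ)/sin δ ≈ 1.079, b = sin(fδ)/sin δ ≈ 1.079.
p = a·p₁ + b·p₂ ≈ (-0.599, -0.790, -0.131); φ = arcsin(p_z) ≈ -7.55°, λ = atan2(p_y, p_x) ≈ -127.15°.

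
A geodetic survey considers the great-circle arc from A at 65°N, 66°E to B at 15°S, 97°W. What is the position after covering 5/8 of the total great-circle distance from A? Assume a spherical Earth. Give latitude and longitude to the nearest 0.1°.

From cos δ = sin φ₁ sin φ₂ + cos φ₁ cos φ₂ cos Δλ, the central angle is δ ≈ 2.246 rad (128.7°).
Interpolate at f = 5/8 with slerp weights a = sin((1−f)δ)/sin δ ≈ 0.956, b = sin(fδ)/sin δ ≈ 1.263.
p = a·p₁ + b·p₂ ≈ (0.016, -0.842, 0.539); φ = arcsin(p_z) ≈ 32.63°, λ = atan2(p_y, p_x) ≈ -88.94°.

≈ 32.6°N, 88.9°W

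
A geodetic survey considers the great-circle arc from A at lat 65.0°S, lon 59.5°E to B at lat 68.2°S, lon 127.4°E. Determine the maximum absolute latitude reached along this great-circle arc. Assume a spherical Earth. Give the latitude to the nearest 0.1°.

The great circle lies in the plane with unit normal n̂ = (p₁ × p₂)/|p₁ × p₂|.
Here n̂_z ≈ +0.334; the vertex latitude is φ_max = arccos|n̂_z| ≈ 70.5°.
Check via Clairaut: cos φ_max = |cos φ₁| · sin C = cos(65.0°)·sin(127.7°) ≈ 0.334, again giving ≈ 70.5°.

≈ 70.5°S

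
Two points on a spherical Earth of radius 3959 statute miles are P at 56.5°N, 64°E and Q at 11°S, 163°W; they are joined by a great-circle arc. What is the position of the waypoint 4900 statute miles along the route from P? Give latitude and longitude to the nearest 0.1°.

The haversine formula gives a central angle δ ≈ 2.128 rad (121.9°) between the endpoints. The total great-circle distance is δ·R ≈ 2.128 × 3959 ≈ 8424 mi, so the target fraction is f = 4900/8424 ≈ 0.582.
Interpolate at f ≈ 0.582 with slerp weights a = sin((1−f)δ)/sin δ ≈ 0.915, b = sin(fδ)/sin δ ≈ 1.113.
p = a·p₁ + b·p₂ ≈ (-0.824, 0.135, 0.551); φ = arcsin(p_z) ≈ 33.43°, λ = atan2(p_y, p_x) ≈ 170.72°.

≈ 33.4°N, 170.7°E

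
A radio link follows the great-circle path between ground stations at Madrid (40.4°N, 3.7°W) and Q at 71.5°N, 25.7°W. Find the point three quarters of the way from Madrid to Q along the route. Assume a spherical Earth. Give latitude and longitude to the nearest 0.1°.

Write both endpoints as unit vectors p₁, p₂ with components (cos φ cos λ, cos φ sin λ, sin φ).
The central angle between the endpoints is δ = arccos(p₁·p₂) ≈ 0.576 rad (33.0°).
Interpolate at f = 3/4 with slerp weights a = sin((1−f)δ)/sin δ ≈ 0.263, b = sin(fδ)/sin δ ≈ 0.769.
p = a·p₁ + b·p₂ ≈ (0.420, -0.119, 0.900); φ = arcsin(p_z) ≈ 64.12°, λ = atan2(p_y, p_x) ≈ -15.78°.

≈ 64.1°N, 15.8°W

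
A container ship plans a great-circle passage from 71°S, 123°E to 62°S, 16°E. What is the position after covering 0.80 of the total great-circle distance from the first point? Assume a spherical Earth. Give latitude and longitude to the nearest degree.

≈ 68°S, 26°E

Write both endpoints as unit vectors p₁, p₂ with components (cos φ cos λ, cos φ sin λ, sin φ).
The central angle between the endpoints is δ = arccos(p₁·p₂) ≈ 0.660 rad (37.8°).
Interpolate at f = 0.80 with slerp weights a = sin((1−f)δ)/sin δ ≈ 0.215, b = sin(fδ)/sin δ ≈ 0.822.
p = a·p₁ + b·p₂ ≈ (0.333, 0.165, -0.928); φ = arcsin(p_z) ≈ -68.20°, λ = atan2(p_y, p_x) ≈ 26.37°.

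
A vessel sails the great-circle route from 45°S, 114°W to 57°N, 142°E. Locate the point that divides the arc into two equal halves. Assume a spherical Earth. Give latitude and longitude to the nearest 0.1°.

Convert each endpoint to a unit vector on the sphere (x = cos φ cos λ, y = cos φ sin λ, z = sin φ).
The central angle between the endpoints is δ = arccos(p₁·p₂) ≈ 2.327 rad (133.3°).
Interpolate at f = 1/2 with slerp weights a = sin((1−f)δ)/sin δ ≈ 1.262, b = sin(fδ)/sin δ ≈ 1.262.
p = a·p₁ + b·p₂ ≈ (-0.905, -0.392, 0.166); φ = arcsin(p_z) ≈ 9.56°, λ = atan2(p_y, p_x) ≈ -156.57°.

≈ 9.6°N, 156.6°W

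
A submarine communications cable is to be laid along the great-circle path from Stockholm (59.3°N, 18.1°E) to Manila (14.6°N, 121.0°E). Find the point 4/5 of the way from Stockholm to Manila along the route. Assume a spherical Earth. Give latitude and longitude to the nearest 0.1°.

Write both endpoints as unit vectors p₁, p₂ with components (cos φ cos λ, cos φ sin λ, sin φ).
The central angle between the endpoints is δ = arccos(p₁·p₂) ≈ 1.464 rad (83.9°).
Interpolate at f = 4/5 with slerp weights a = sin((1−f)δ)/sin δ ≈ 0.290, b = sin(fδ)/sin δ ≈ 0.927.
p = a·p₁ + b·p₂ ≈ (-0.321, 0.815, 0.483); φ = arcsin(p_z) ≈ 28.89°, λ = atan2(p_y, p_x) ≈ 111.50°.

≈ (28.9°N, 111.5°E)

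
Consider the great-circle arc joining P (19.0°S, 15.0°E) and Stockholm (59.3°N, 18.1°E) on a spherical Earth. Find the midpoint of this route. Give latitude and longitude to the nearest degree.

The haversine formula gives a central angle δ ≈ 1.367 rad (78.3°) between the endpoints.
Interpolate at f = 1/2 with slerp weights a = sin((1−f)δ)/sin δ ≈ 0.645, b = sin(fδ)/sin δ ≈ 0.645.
p = a·p₁ + b·p₂ ≈ (0.902, 0.260, 0.345); φ = arcsin(p_z) ≈ 20.16°, λ = atan2(p_y, p_x) ≈ 16.09°.

≈ (20°N, 16°E)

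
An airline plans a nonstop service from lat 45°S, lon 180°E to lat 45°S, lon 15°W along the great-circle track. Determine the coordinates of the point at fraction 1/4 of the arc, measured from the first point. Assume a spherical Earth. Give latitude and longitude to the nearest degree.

≈ lat 67°S, lon 170°W

Write both endpoints as unit vectors p₁, p₂ with components (cos φ cos λ, cos φ sin λ, sin φ).
The central angle between the endpoints is δ = arccos(p₁·p₂) ≈ 1.554 rad (89.0°).
Interpolate at f = 1/4 with slerp weights a = sin((1−f)δ)/sin δ ≈ 0.919, b = sin(fδ)/sin δ ≈ 0.379.
p = a·p₁ + b·p₂ ≈ (-0.391, -0.069, -0.918); φ = arcsin(p_z) ≈ -66.59°, λ = atan2(p_y, p_x) ≈ -169.95°.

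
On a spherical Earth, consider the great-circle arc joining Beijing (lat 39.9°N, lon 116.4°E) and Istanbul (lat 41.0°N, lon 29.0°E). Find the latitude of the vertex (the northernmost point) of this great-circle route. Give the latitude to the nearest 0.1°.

The great circle lies in the plane with unit normal n̂ = (p₁ × p₂)/|p₁ × p₂|.
Here n̂_z ≈ -0.647; the vertex latitude is φ_max = arccos|n̂_z| ≈ 49.7°.
Check via Clairaut: cos φ_max = |cos φ₁| · sin C = cos(39.9°)·sin(57.4°) ≈ 0.647, again giving ≈ 49.7°.

≈ 49.7°N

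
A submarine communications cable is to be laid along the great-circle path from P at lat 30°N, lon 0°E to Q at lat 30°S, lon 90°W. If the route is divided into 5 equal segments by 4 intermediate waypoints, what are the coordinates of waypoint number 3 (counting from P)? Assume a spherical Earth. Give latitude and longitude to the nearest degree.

Convert each endpoint to a unit vector on the sphere (x = cos φ cos λ, y = cos φ sin λ, z = sin φ).
The central angle between the endpoints is δ = arccos(p₁·p₂) ≈ 1.823 rad (104.5°).
Interpolate at f = 3/5 with slerp weights a = sin((1−f)δ)/sin δ ≈ 0.688, b = sin(fδ)/sin δ ≈ 0.918.
p = a·p₁ + b·p₂ ≈ (0.596, -0.795, -0.115); φ = arcsin(p_z) ≈ -6.59°, λ = atan2(p_y, p_x) ≈ -53.13°.

≈ lat 7°S, lon 53°W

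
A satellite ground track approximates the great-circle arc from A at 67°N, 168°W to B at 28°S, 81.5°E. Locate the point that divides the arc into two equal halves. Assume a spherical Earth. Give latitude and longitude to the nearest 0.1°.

Write both endpoints as unit vectors p₁, p₂ with components (cos φ cos λ, cos φ sin λ, sin φ).
The central angle between the endpoints is δ = arccos(p₁·p₂) ≈ 2.157 rad (123.6°).
Interpolate at f = 1/2 with slerp weights a = sin((1−f)δ)/sin δ ≈ 1.058, b = sin(fδ)/sin δ ≈ 1.058.
p = a·p₁ + b·p₂ ≈ (-0.266, 0.838, 0.477); φ = arcsin(p_z) ≈ 28.49°, λ = atan2(p_y, p_x) ≈ 107.63°.

≈ 28.5°N, 107.6°E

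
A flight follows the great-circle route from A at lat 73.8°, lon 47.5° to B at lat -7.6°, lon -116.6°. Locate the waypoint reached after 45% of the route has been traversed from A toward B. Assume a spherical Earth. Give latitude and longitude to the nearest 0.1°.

≈ lat 54.3°, lon -109.4°

Convert each endpoint to a unit vector on the sphere (x = cos φ cos λ, y = cos φ sin λ, z = sin φ).
The central angle between the endpoints is δ = arccos(p₁·p₂) ≈ 1.975 rad (113.1°).
Interpolate at f = 0.45 with slerp weights a = sin((1−f)δ)/sin δ ≈ 0.962, b = sin(fδ)/sin δ ≈ 0.844.
p = a·p₁ + b·p₂ ≈ (-0.193, -0.550, 0.812); φ = arcsin(p_z) ≈ 54.33°, λ = atan2(p_y, p_x) ≈ -109.35°.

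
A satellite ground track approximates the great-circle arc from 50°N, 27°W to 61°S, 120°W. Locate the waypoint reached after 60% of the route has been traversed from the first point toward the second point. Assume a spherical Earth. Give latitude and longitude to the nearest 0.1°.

Write both endpoints as unit vectors p₁, p₂ with components (cos φ cos λ, cos φ sin λ, sin φ).
The central angle between the endpoints is δ = arccos(p₁·p₂) ≈ 2.327 rad (133.3°).
Interpolate at f = 0.60 with slerp weights a = sin((1−f)δ)/sin δ ≈ 1.103, b = sin(fδ)/sin δ ≈ 1.354.
p = a·p₁ + b·p₂ ≈ (0.303, -0.890, -0.339); φ = arcsin(p_z) ≈ -19.84°, λ = atan2(p_y, p_x) ≈ -71.18°.

≈ 19.8°S, 71.2°W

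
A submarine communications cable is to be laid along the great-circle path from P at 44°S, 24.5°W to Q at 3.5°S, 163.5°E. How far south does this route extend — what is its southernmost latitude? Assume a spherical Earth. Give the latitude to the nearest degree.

≈ 82°S

The great circle lies in the plane with unit normal n̂ = (p₁ × p₂)/|p₁ × p₂|.
Here n̂_z ≈ -0.134; the vertex latitude is φ_max = arccos|n̂_z| ≈ 82.3°.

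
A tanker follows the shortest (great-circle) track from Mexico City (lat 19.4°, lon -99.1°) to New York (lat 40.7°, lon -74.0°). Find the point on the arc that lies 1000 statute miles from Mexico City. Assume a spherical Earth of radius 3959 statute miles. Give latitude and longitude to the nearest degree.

≈ lat 30°, lon -88°

From cos δ = sin φ₁ sin φ₂ + cos φ₁ cos φ₂ cos Δλ, the central angle is δ ≈ 0.527 rad (30.2°). The total great-circle distance is δ·R ≈ 0.527 × 3959 ≈ 2088 mi, so the target fraction is f = 1000/2088 ≈ 0.479.
Interpolate at f ≈ 0.479 with slerp weights a = sin((1−f)δ)/sin δ ≈ 0.539, b = sin(fδ)/sin δ ≈ 0.497.
p = a·p₁ + b·p₂ ≈ (0.023, -0.864, 0.503); φ = arcsin(p_z) ≈ 30.19°, λ = atan2(p_y, p_x) ≈ -88.45°.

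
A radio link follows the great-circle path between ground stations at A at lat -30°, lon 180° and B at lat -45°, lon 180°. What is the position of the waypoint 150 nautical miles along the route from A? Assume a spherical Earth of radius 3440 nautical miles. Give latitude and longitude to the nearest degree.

Convert each endpoint to a unit vector on the sphere (x = cos φ cos λ, y = cos φ sin λ, z = sin φ).
The central angle between the endpoints is δ = arccos(p₁·p₂) ≈ 0.262 rad (15.0°). The total great-circle distance is δ·R ≈ 0.262 × 3440 ≈ 901 nmi, so the target fraction is f = 150/901 ≈ 0.167.
Interpolate at f ≈ 0.167 with slerp weights a = sin((1−f)δ)/sin δ ≈ 0.836, b = sin(fδ)/sin δ ≈ 0.168.
p = a·p₁ + b·p₂ ≈ (-0.843, 0.000, -0.537); φ = arcsin(p_z) ≈ -32.50°, λ = atan2(p_y, p_x) ≈ 180.00°.

≈ lat -32°, lon 180°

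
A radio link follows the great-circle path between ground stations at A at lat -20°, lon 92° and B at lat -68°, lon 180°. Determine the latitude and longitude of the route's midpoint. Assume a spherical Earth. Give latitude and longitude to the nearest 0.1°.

≈ lat -51.1°, lon 113.5°

From cos δ = sin φ₁ sin φ₂ + cos φ₁ cos φ₂ cos Δλ, the central angle is δ ≈ 1.235 rad (70.8°).
Interpolate at f = 1/2 with slerp weights a = sin((1−f)δ)/sin δ ≈ 0.613, b = sin(fδ)/sin δ ≈ 0.613.
p = a·p₁ + b·p₂ ≈ (-0.250, 0.576, -0.778); φ = arcsin(p_z) ≈ -51.11°, λ = atan2(p_y, p_x) ≈ 113.45°.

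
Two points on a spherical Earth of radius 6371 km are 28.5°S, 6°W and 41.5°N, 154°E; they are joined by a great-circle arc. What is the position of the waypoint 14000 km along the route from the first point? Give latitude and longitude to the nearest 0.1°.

The haversine formula gives a central angle δ ≈ 2.778 rad (159.2°) between the endpoints. The total great-circle distance is δ·R ≈ 2.778 × 6371 ≈ 17700 km, so the target fraction is f = 14000/17700 ≈ 0.791.
Interpolate at f ≈ 0.791 with slerp weights a = sin((1−f)δ)/sin δ ≈ 1.543, b = sin(fδ)/sin δ ≈ 2.278.
p = a·p₁ + b·p₂ ≈ (-0.185, 0.606, 0.773); φ = arcsin(p_z) ≈ 50.66°, λ = atan2(p_y, p_x) ≈ 106.97°.

≈ 50.7°N, 107.0°E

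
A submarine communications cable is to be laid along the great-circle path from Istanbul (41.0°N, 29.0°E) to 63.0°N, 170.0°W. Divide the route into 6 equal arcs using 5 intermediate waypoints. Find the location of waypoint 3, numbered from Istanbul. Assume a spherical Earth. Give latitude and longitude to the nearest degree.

Convert each endpoint to a unit vector on the sphere (x = cos φ cos λ, y = cos φ sin λ, z = sin φ).
The central angle between the endpoints is δ = arccos(p₁·p₂) ≈ 1.307 rad (74.9°).
Interpolate at f = 3/6 with slerp weights a = sin((1−f)δ)/sin δ ≈ 0.630, b = sin(fδ)/sin δ ≈ 0.630.
p = a·p₁ + b·p₂ ≈ (0.134, 0.181, 0.974); φ = arcsin(p_z) ≈ 76.99°, λ = atan2(p_y, p_x) ≈ 53.43°.

≈ 77°N, 53°E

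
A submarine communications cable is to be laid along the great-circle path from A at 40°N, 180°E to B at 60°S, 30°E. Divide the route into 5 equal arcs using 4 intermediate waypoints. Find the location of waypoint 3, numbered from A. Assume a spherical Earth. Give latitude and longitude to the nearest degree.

≈ 41°S, 134°E

Convert each endpoint to a unit vector on the sphere (x = cos φ cos λ, y = cos φ sin λ, z = sin φ).
The central angle between the endpoints is δ = arccos(p₁·p₂) ≈ 2.665 rad (152.7°).
Interpolate at f = 3/5 with slerp weights a = sin((1−f)δ)/sin δ ≈ 1.906, b = sin(fδ)/sin δ ≈ 2.177.
p = a·p₁ + b·p₂ ≈ (-0.518, 0.544, -0.660); φ = arcsin(p_z) ≈ -41.32°, λ = atan2(p_y, p_x) ≈ 133.55°.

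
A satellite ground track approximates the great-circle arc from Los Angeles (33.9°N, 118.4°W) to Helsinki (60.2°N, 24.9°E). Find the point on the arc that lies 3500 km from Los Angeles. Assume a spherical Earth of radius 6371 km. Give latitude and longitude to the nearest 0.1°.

≈ 62.8°N, 98.4°W

Write both endpoints as unit vectors p₁, p₂ with components (cos φ cos λ, cos φ sin λ, sin φ).
The central angle between the endpoints is δ = arccos(p₁·p₂) ≈ 1.417 rad (81.2°). The total great-circle distance is δ·R ≈ 1.417 × 6371 ≈ 9027 km, so the target fraction is f = 3500/9027 ≈ 0.388.
Interpolate at f ≈ 0.388 with slerp weights a = sin((1−f)δ)/sin δ ≈ 0.772, b = sin(fδ)/sin δ ≈ 0.528.
p = a·p₁ + b·p₂ ≈ (-0.067, -0.453, 0.889); φ = arcsin(p_z) ≈ 62.75°, λ = atan2(p_y, p_x) ≈ -98.36°.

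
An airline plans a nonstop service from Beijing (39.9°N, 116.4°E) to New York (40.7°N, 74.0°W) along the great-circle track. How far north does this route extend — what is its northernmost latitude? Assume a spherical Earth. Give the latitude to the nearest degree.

≈ 84°N

The great circle lies in the plane with unit normal n̂ = (p₁ × p₂)/|p₁ × p₂|.
Here n̂_z ≈ +0.106; the vertex latitude is φ_max = arccos|n̂_z| ≈ 83.9°.
Check via Clairaut: cos φ_max = |cos φ₁| · sin C = cos(39.9°)·sin(8.0°) ≈ 0.106, again giving ≈ 83.9°.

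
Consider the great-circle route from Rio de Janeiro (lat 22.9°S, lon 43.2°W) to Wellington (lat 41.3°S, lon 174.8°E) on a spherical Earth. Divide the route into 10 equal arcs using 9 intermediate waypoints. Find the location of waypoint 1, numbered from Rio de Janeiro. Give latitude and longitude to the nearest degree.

≈ lat 32°S, lon 49°W

From cos δ = sin φ₁ sin φ₂ + cos φ₁ cos φ₂ cos Δλ, the central angle is δ ≈ 1.863 rad (106.8°).
Interpolate at f = 1/10 with slerp weights a = sin((1−f)δ)/sin δ ≈ 1.039, b = sin(fδ)/sin δ ≈ 0.194.
p = a·p₁ + b·p₂ ≈ (0.553, -0.642, -0.532); φ = arcsin(p_z) ≈ -32.13°, λ = atan2(p_y, p_x) ≈ -49.27°.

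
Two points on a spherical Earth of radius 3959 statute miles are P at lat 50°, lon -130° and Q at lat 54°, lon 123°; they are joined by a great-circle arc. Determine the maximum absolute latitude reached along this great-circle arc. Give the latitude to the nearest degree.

The great circle lies in the plane with unit normal n̂ = (p₁ × p₂)/|p₁ × p₂|.
Here n̂_z ≈ -0.420; the vertex latitude is φ_max = arccos|n̂_z| ≈ 65.2°.

≈ 65°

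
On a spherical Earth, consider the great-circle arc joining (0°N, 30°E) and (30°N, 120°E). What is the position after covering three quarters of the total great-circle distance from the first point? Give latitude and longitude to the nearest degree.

≈ (28°N, 94°E)

Write both endpoints as unit vectors p₁, p₂ with components (cos φ cos λ, cos φ sin λ, sin φ).
The central angle between the endpoints is δ = arccos(p₁·p₂) ≈ 1.571 rad (90.0°).
Interpolate at f = 3/4 with slerp weights a = sin((1−f)δ)/sin δ ≈ 0.383, b = sin(fδ)/sin δ ≈ 0.924.
p = a·p₁ + b·p₂ ≈ (-0.069, 0.884, 0.462); φ = arcsin(p_z) ≈ 27.51°, λ = atan2(p_y, p_x) ≈ 94.44°.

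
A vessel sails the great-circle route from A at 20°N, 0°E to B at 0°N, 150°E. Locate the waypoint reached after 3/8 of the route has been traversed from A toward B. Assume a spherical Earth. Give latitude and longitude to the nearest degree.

≈ 36°N, 60°E

Write both endpoints as unit vectors p₁, p₂ with components (cos φ cos λ, cos φ sin λ, sin φ).
The central angle between the endpoints is δ = arccos(p₁·p₂) ≈ 2.521 rad (144.5°).
Interpolate at f = 3/8 with slerp weights a = sin((1−f)δ)/sin δ ≈ 1.721, b = sin(fδ)/sin δ ≈ 1.395.
p = a·p₁ + b·p₂ ≈ (0.409, 0.698, 0.589); φ = arcsin(p_z) ≈ 36.05°, λ = atan2(p_y, p_x) ≈ 59.64°.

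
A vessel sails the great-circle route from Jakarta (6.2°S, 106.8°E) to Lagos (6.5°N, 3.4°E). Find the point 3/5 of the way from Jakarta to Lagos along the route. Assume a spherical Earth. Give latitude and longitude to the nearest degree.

≈ 2°N, 45°E

Convert each endpoint to a unit vector on the sphere (x = cos φ cos λ, y = cos φ sin λ, z = sin φ).
The central angle between the endpoints is δ = arccos(p₁·p₂) ≈ 1.814 rad (104.0°).
Interpolate at f = 3/5 with slerp weights a = sin((1−f)δ)/sin δ ≈ 0.684, b = sin(fδ)/sin δ ≈ 0.913.
p = a·p₁ + b·p₂ ≈ (0.709, 0.705, 0.029); φ = arcsin(p_z) ≈ 1.69°, λ = atan2(p_y, p_x) ≈ 44.83°.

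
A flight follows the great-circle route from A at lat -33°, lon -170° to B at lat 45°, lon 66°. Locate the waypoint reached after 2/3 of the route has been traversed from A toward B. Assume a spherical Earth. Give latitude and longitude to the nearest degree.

The haversine formula gives a central angle δ ≈ 2.370 rad (135.8°) between the endpoints.
Interpolate at f = 2/3 with slerp weights a = sin((1−f)δ)/sin δ ≈ 1.019, b = sin(fδ)/sin δ ≈ 1.434.
p = a·p₁ + b·p₂ ≈ (-0.429, 0.778, 0.459); φ = arcsin(p_z) ≈ 27.33°, λ = atan2(p_y, p_x) ≈ 118.87°.

≈ lat 27°, lon 119°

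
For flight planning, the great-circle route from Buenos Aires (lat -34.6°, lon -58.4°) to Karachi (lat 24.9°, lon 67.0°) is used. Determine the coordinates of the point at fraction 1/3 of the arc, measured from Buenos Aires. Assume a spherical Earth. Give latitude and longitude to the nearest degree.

≈ lat -22°, lon -10°

Write both endpoints as unit vectors p₁, p₂ with components (cos φ cos λ, cos φ sin λ, sin φ).
The central angle between the endpoints is δ = arccos(p₁·p₂) ≈ 2.307 rad (132.2°).
Interpolate at f = 1/3 with slerp weights a = sin((1−f)δ)/sin δ ≈ 1.349, b = sin(fδ)/sin δ ≈ 0.939.
p = a·p₁ + b·p₂ ≈ (0.914, -0.162, -0.371); φ = arcsin(p_z) ≈ -21.76°, λ = atan2(p_y, p_x) ≈ -10.05°.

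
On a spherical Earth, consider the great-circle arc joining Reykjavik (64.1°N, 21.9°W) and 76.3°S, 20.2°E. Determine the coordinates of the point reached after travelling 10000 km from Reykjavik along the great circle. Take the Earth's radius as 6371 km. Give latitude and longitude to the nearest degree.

≈ 25°S, 5°W

Write both endpoints as unit vectors p₁, p₂ with components (cos φ cos λ, cos φ sin λ, sin φ).
The central angle between the endpoints is δ = arccos(p₁·p₂) ≈ 2.493 rad (142.9°). The total great-circle distance is δ·R ≈ 2.493 × 6371 ≈ 15886 km, so the target fraction is f = 10000/15886 ≈ 0.629.
Interpolate at f ≈ 0.629 with slerp weights a = sin((1−f)δ)/sin δ ≈ 1.322, b = sin(fδ)/sin δ ≈ 1.656.
p = a·p₁ + b·p₂ ≈ (0.904, -0.080, -0.420); φ = arcsin(p_z) ≈ -24.86°, λ = atan2(p_y, p_x) ≈ -5.05°.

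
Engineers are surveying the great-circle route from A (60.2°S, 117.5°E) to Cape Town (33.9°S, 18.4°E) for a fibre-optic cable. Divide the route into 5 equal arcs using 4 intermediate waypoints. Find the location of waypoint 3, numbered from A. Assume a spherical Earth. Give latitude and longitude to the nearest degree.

≈ (54°S, 42°E)

The haversine formula gives a central angle δ ≈ 1.139 rad (65.2°) between the endpoints.
Interpolate at f = 3/5 with slerp weights a = sin((1−f)δ)/sin δ ≈ 0.484, b = sin(fδ)/sin δ ≈ 0.695.
p = a·p₁ + b·p₂ ≈ (0.436, 0.396, -0.808); φ = arcsin(p_z) ≈ -53.91°, λ = atan2(p_y, p_x) ≈ 42.20°.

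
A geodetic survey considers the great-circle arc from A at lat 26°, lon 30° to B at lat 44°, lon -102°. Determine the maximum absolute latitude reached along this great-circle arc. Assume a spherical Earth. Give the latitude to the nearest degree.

≈ 61°

The great circle lies in the plane with unit normal n̂ = (p₁ × p₂)/|p₁ × p₂|.
Here n̂_z ≈ -0.484; the vertex latitude is φ_max = arccos|n̂_z| ≈ 61.0°.
Check via Clairaut: cos φ_max = |cos φ₁| · sin C = cos(26.0°)·sin(32.6°) ≈ 0.484, again giving ≈ 61.0°.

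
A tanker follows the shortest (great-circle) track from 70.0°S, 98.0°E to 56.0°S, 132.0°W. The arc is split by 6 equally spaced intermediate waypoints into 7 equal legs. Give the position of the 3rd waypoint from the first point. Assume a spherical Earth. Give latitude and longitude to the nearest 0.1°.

Write both endpoints as unit vectors p₁, p₂ with components (cos φ cos λ, cos φ sin λ, sin φ).
The central angle between the endpoints is δ = arccos(p₁·p₂) ≈ 0.855 rad (49.0°).
Interpolate at f = 3/7 with slerp weights a = sin((1−f)δ)/sin δ ≈ 0.622, b = sin(fδ)/sin δ ≈ 0.475.
p = a·p₁ + b·p₂ ≈ (-0.207, 0.013, -0.978); φ = arcsin(p_z) ≈ -78.01°, λ = atan2(p_y, p_x) ≈ 176.31°.

≈ 78.0°S, 176.3°E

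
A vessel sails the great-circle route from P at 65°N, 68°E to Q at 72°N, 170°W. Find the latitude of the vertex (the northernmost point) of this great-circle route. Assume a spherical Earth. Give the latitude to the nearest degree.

≈ 80°N

The great circle lies in the plane with unit normal n̂ = (p₁ × p₂)/|p₁ × p₂|.
Here n̂_z ≈ +0.182; the vertex latitude is φ_max = arccos|n̂_z| ≈ 79.5°.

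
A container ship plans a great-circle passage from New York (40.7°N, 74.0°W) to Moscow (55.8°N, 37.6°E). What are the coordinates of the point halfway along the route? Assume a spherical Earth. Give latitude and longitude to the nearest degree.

≈ (63°N, 31°W)

Write both endpoints as unit vectors p₁, p₂ with components (cos φ cos λ, cos φ sin λ, sin φ).
The central angle between the endpoints is δ = arccos(p₁·p₂) ≈ 1.178 rad (67.5°).
Interpolate at f = 1/2 with slerp weights a = sin((1−f)δ)/sin δ ≈ 0.601, b = sin(fδ)/sin δ ≈ 0.601.
p = a·p₁ + b·p₂ ≈ (0.393, -0.232, 0.890); φ = arcsin(p_z) ≈ 62.82°, λ = atan2(p_y, p_x) ≈ -30.53°.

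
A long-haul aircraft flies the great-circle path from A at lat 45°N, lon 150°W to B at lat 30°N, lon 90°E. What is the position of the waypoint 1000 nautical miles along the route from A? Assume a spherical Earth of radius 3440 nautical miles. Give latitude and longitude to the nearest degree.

≈ lat 54°N, lon 172°W

The haversine formula gives a central angle δ ≈ 1.523 rad (87.3°) between the endpoints. The total great-circle distance is δ·R ≈ 1.523 × 3440 ≈ 5241 nmi, so the target fraction is f = 1000/5241 ≈ 0.191.
Interpolate at f ≈ 0.191 with slerp weights a = sin((1−f)δ)/sin δ ≈ 0.944, b = sin(fδ)/sin δ ≈ 0.287.
p = a·p₁ + b·p₂ ≈ (-0.578, -0.085, 0.811); φ = arcsin(p_z) ≈ 54.22°, λ = atan2(p_y, p_x) ≈ -171.60°.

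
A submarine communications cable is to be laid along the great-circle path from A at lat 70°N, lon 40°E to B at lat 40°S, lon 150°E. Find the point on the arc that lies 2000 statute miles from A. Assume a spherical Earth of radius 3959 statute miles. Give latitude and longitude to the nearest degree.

The haversine formula gives a central angle δ ≈ 2.337 rad (133.9°) between the endpoints. The total great-circle distance is δ·R ≈ 2.337 × 3959 ≈ 9253 mi, so the target fraction is f = 2000/9253 ≈ 0.216.
Interpolate at f ≈ 0.216 with slerp weights a = sin((1−f)δ)/sin δ ≈ 1.341, b = sin(fδ)/sin δ ≈ 0.672.
p = a·p₁ + b·p₂ ≈ (-0.094, 0.552, 0.828); φ = arcsin(p_z) ≈ 55.93°, λ = atan2(p_y, p_x) ≈ 99.70°.

≈ lat 56°N, lon 100°E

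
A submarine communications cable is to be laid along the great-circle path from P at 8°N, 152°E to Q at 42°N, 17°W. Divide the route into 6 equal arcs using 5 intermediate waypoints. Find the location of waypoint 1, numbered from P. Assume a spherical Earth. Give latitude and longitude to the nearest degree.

≈ 29°N, 148°E

Write both endpoints as unit vectors p₁, p₂ with components (cos φ cos λ, cos φ sin λ, sin φ).
The central angle between the endpoints is δ = arccos(p₁·p₂) ≈ 2.251 rad (129.0°).
Interpolate at f = 1/6 with slerp weights a = sin((1−f)δ)/sin δ ≈ 1.227, b = sin(fδ)/sin δ ≈ 0.472.
p = a·p₁ + b·p₂ ≈ (-0.738, 0.468, 0.486); φ = arcsin(p_z) ≈ 29.10°, λ = atan2(p_y, p_x) ≈ 147.61°.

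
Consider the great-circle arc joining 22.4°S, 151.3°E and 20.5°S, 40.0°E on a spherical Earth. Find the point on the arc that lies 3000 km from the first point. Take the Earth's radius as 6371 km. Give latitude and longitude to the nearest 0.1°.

≈ 32.2°S, 122.9°E

The haversine formula gives a central angle δ ≈ 1.753 rad (100.4°) between the endpoints. The total great-circle distance is δ·R ≈ 1.753 × 6371 ≈ 11168 km, so the target fraction is f = 3000/11168 ≈ 0.269.
Interpolate at f ≈ 0.269 with slerp weights a = sin((1−f)δ)/sin δ ≈ 0.975, b = sin(fδ)/sin δ ≈ 0.461.
p = a·p₁ + b·p₂ ≈ (-0.459, 0.711, -0.533); φ = arcsin(p_z) ≈ -32.21°, λ = atan2(p_y, p_x) ≈ 122.89°.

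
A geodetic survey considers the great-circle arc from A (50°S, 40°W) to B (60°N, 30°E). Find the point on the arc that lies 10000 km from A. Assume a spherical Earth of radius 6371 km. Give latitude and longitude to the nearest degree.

From cos δ = sin φ₁ sin φ₂ + cos φ₁ cos φ₂ cos Δλ, the central angle is δ ≈ 2.157 rad (123.6°). The total great-circle distance is δ·R ≈ 2.157 × 6371 ≈ 13744 km, so the target fraction is f = 10000/13744 ≈ 0.728.
Interpolate at f ≈ 0.728 with slerp weights a = sin((1−f)δ)/sin δ ≈ 0.666, b = sin(fδ)/sin δ ≈ 1.201.
p = a·p₁ + b·p₂ ≈ (0.848, 0.025, 0.530); φ = arcsin(p_z) ≈ 31.99°, λ = atan2(p_y, p_x) ≈ 1.70°.

≈ (32°N, 2°E)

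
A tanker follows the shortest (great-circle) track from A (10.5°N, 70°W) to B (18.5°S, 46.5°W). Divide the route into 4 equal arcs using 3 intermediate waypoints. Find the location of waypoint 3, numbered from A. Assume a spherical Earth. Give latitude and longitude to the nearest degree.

≈ (11°S, 53°W)

From cos δ = sin φ₁ sin φ₂ + cos φ₁ cos φ₂ cos Δλ, the central angle is δ ≈ 0.648 rad (37.1°).
Interpolate at f = 3/4 with slerp weights a = sin((1−f)δ)/sin δ ≈ 0.267, b = sin(fδ)/sin δ ≈ 0.774.
p = a·p₁ + b·p₂ ≈ (0.595, -0.779, -0.197); φ = arcsin(p_z) ≈ -11.35°, λ = atan2(p_y, p_x) ≈ -52.63°.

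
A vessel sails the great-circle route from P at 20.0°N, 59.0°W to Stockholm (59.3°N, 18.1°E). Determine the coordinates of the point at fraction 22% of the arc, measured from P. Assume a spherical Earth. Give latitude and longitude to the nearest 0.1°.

≈ 32.0°N, 49.7°W

Write both endpoints as unit vectors p₁, p₂ with components (cos φ cos λ, cos φ sin λ, sin φ).
The central angle between the endpoints is δ = arccos(p₁·p₂) ≈ 1.158 rad (66.3°).
Interpolate at f = 0.22 with slerp weights a = sin((1−f)δ)/sin δ ≈ 0.857, b = sin(fδ)/sin δ ≈ 0.275.
p = a·p₁ + b·p₂ ≈ (0.548, -0.647, 0.530); φ = arcsin(p_z) ≈ 31.99°, λ = atan2(p_y, p_x) ≈ -49.71°.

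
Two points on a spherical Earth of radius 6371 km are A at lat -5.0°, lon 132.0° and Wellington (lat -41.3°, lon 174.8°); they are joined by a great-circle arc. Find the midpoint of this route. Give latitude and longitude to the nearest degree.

Convert each endpoint to a unit vector on the sphere (x = cos φ cos λ, y = cos φ sin λ, z = sin φ).
The central angle between the endpoints is δ = arccos(p₁·p₂) ≈ 0.919 rad (52.7°).
Interpolate at f = 1/2 with slerp weights a = sin((1−f)δ)/sin δ ≈ 0.558, b = sin(fδ)/sin δ ≈ 0.558.
p = a·p₁ + b·p₂ ≈ (-0.789, 0.451, -0.417); φ = arcsin(p_z) ≈ -24.63°, λ = atan2(p_y, p_x) ≈ 150.26°.

≈ lat -25°, lon 150°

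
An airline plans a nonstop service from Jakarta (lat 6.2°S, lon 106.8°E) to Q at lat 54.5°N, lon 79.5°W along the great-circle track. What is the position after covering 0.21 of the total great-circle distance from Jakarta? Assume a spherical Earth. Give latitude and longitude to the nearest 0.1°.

≈ lat 21.3°N, lon 109.2°E

From cos δ = sin φ₁ sin φ₂ + cos φ₁ cos φ₂ cos Δλ, the central angle is δ ≈ 2.294 rad (131.4°).
Interpolate at f = 0.21 with slerp weights a = sin((1−f)δ)/sin δ ≈ 1.295, b = sin(fδ)/sin δ ≈ 0.618.
p = a·p₁ + b·p₂ ≈ (-0.307, 0.880, 0.363); φ = arcsin(p_z) ≈ 21.30°, λ = atan2(p_y, p_x) ≈ 109.22°.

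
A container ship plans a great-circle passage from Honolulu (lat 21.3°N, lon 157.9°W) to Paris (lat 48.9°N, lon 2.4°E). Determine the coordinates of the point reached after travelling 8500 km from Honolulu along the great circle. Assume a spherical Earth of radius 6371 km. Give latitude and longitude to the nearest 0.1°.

Write both endpoints as unit vectors p₁, p₂ with components (cos φ cos λ, cos φ sin λ, sin φ).
The central angle between the endpoints is δ = arccos(p₁·p₂) ≈ 1.879 rad (107.6°). The total great-circle distance is δ·R ≈ 1.879 × 6371 ≈ 11968 km, so the target fraction is f = 8500/11968 ≈ 0.710.
Interpolate at f ≈ 0.710 with slerp weights a = sin((1−f)δ)/sin δ ≈ 0.543, b = sin(fδ)/sin δ ≈ 1.020.
p = a·p₁ + b·p₂ ≈ (0.201, -0.162, 0.966); φ = arcsin(p_z) ≈ 75.03°, λ = atan2(p_y, p_x) ≈ -38.95°.

≈ lat 75.0°N, lon 38.9°W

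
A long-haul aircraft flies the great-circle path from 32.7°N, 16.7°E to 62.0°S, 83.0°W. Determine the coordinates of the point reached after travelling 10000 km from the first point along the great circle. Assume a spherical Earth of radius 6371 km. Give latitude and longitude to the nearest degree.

≈ 45°S, 34°W

Convert each endpoint to a unit vector on the sphere (x = cos φ cos λ, y = cos φ sin λ, z = sin φ).
The central angle between the endpoints is δ = arccos(p₁·p₂) ≈ 2.145 rad (122.9°). The total great-circle distance is δ·R ≈ 2.145 × 6371 ≈ 13669 km, so the target fraction is f = 10000/13669 ≈ 0.732.
Interpolate at f ≈ 0.732 with slerp weights a = sin((1−f)δ)/sin δ ≈ 0.649, b = sin(fδ)/sin δ ≈ 1.191.
p = a·p₁ + b·p₂ ≈ (0.591, -0.398, -0.701); φ = arcsin(p_z) ≈ -44.54°, λ = atan2(p_y, p_x) ≈ -33.97°.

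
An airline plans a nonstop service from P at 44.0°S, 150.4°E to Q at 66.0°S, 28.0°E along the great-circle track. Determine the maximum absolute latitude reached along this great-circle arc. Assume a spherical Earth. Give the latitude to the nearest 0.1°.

The great circle lies in the plane with unit normal n̂ = (p₁ × p₂)/|p₁ × p₂|.
Here n̂_z ≈ -0.281; the vertex latitude is φ_max = arccos|n̂_z| ≈ 73.7°.

≈ 73.7°S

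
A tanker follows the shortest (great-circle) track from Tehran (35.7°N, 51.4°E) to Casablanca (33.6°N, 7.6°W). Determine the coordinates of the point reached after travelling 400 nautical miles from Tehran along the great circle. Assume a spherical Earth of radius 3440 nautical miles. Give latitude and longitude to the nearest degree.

Convert each endpoint to a unit vector on the sphere (x = cos φ cos λ, y = cos φ sin λ, z = sin φ).
The central angle between the endpoints is δ = arccos(p₁·p₂) ≈ 0.835 rad (47.8°). The total great-circle distance is δ·R ≈ 0.835 × 3440 ≈ 2872 nmi, so the target fraction is f = 400/2872 ≈ 0.139.
Interpolate at f ≈ 0.139 with slerp weights a = sin((1−f)δ)/sin δ ≈ 0.888, b = sin(fδ)/sin δ ≈ 0.157.
p = a·p₁ + b·p₂ ≈ (0.579, 0.546, 0.605); φ = arcsin(p_z) ≈ 37.22°, λ = atan2(p_y, p_x) ≈ 43.33°.

≈ (37°N, 43°E)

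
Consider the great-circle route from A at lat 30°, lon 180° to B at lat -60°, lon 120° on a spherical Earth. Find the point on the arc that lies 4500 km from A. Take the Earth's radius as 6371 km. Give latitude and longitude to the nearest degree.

From cos δ = sin φ₁ sin φ₂ + cos φ₁ cos φ₂ cos Δλ, the central angle is δ ≈ 1.789 rad (102.5°). The total great-circle distance is δ·R ≈ 1.789 × 6371 ≈ 11398 km, so the target fraction is f = 4500/11398 ≈ 0.395.
Interpolate at f ≈ 0.395 with slerp weights a = sin((1−f)δ)/sin δ ≈ 0.905, b = sin(fδ)/sin δ ≈ 0.665.
p = a·p₁ + b·p₂ ≈ (-0.950, 0.288, -0.123); φ = arcsin(p_z) ≈ -7.09°, λ = atan2(p_y, p_x) ≈ 163.14°.

≈ lat -7°, lon 163°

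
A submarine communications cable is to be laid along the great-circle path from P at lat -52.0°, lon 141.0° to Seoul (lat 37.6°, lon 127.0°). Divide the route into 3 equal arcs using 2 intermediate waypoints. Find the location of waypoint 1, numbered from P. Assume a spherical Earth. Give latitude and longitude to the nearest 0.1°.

Write both endpoints as unit vectors p₁, p₂ with components (cos φ cos λ, cos φ sin λ, sin φ).
The central angle between the endpoints is δ = arccos(p₁·p₂) ≈ 1.578 rad (90.4°).
Interpolate at f = 1/3 with slerp weights a = sin((1−f)δ)/sin δ ≈ 0.869, b = sin(fδ)/sin δ ≈ 0.502.
p = a·p₁ + b·p₂ ≈ (-0.655, 0.654, -0.378); φ = arcsin(p_z) ≈ -22.21°, λ = atan2(p_y, p_x) ≈ 135.03°.

≈ lat -22.2°, lon 135.0°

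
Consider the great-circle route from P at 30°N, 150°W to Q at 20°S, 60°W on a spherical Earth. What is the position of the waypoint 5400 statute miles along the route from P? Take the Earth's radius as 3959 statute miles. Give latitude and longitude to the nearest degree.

≈ 9°S, 79°W

From cos δ = sin φ₁ sin φ₂ + cos φ₁ cos φ₂ cos Δλ, the central angle is δ ≈ 1.743 rad (99.8°). The total great-circle distance is δ·R ≈ 1.743 × 3959 ≈ 6899 mi, so the target fraction is f = 5400/6899 ≈ 0.783.
Interpolate at f ≈ 0.783 with slerp weights a = sin((1−f)δ)/sin δ ≈ 0.375, b = sin(fδ)/sin δ ≈ 0.993.
p = a·p₁ + b·p₂ ≈ (0.185, -0.971, -0.152); φ = arcsin(p_z) ≈ -8.75°, λ = atan2(p_y, p_x) ≈ -79.19°.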